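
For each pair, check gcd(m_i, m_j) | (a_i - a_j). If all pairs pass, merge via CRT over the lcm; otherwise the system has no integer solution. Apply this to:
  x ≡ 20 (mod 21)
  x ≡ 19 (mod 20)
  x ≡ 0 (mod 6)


Moduli 21, 20, 6 are not pairwise coprime, so CRT works modulo lcm(m_i) when all pairwise compatibility conditions hold.
Pairwise compatibility: gcd(m_i, m_j) must divide a_i - a_j for every pair.
Merge one congruence at a time:
  Start: x ≡ 20 (mod 21).
  Combine with x ≡ 19 (mod 20): gcd(21, 20) = 1; 19 - 20 = -1, which IS divisible by 1, so compatible.
    Write x = 20 + 21·t and substitute into x ≡ 19 (mod 20): 21·t ≡ 19 − 20 = -1 (mod 20).
    Reduce coefficients mod 20: 1·t ≡ 19 (mod 20).
    So t ≡ 19 (mod 20).
    Then x = 20 + 21·19 = 419, valid modulo lcm(21, 20) = 420: x ≡ 419 (mod 420).
  Combine with x ≡ 0 (mod 6): gcd(420, 6) = 6, and 0 - 419 = -419 is NOT divisible by 6.
    ⇒ system is inconsistent (no integer solution).

No solution (the system is inconsistent).


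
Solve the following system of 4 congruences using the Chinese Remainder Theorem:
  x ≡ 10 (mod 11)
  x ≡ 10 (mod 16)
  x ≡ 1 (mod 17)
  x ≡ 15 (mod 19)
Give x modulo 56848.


Product of moduli M = 11 · 16 · 17 · 19 = 56848.
Merge one congruence at a time:
  Start: x ≡ 10 (mod 11).
  Combine with x ≡ 10 (mod 16); new modulus lcm = 176.
    Write x = 10 + 11·t and substitute into x ≡ 10 (mod 16): 11·t ≡ 10 − 10 = 0 (mod 16).
    The inverse of 11 mod 16 is 3 (since 11·3 = 33 = 2·16 + 1), so t ≡ 3·0 = 0 ≡ 0 (mod 16).
    Then x = 10 + 11·0 = 10, valid modulo lcm(11, 16) = 176: x ≡ 10 (mod 176).
  Combine with x ≡ 1 (mod 17); new modulus lcm = 2992.
    Write x = 10 + 176·t and substitute into x ≡ 1 (mod 17): 176·t ≡ 1 − 10 = -9 (mod 17).
    Reduce coefficients mod 17: 6·t ≡ 8 (mod 17).
    The inverse of 6 mod 17 is 3 (since 6·3 = 18 = 1·17 + 1), so t ≡ 3·8 = 24 ≡ 7 (mod 17).
    Then x = 10 + 176·7 = 1242, valid modulo lcm(176, 17) = 2992: x ≡ 1242 (mod 2992).
  Combine with x ≡ 15 (mod 19); new modulus lcm = 56848.
    Write x = 1242 + 2992·t and substitute into x ≡ 15 (mod 19): 2992·t ≡ 15 − 1242 = -1227 (mod 19).
    Reduce coefficients mod 19: 9·t ≡ 8 (mod 19).
    The inverse of 9 mod 19 is 17 (since 9·17 = 153 = 8·19 + 1), so t ≡ 17·8 = 136 ≡ 3 (mod 19).
    Then x = 1242 + 2992·3 = 10218, valid modulo lcm(2992, 19) = 56848: x ≡ 10218 (mod 56848).
Verify against each original: 10218 mod 11 = 10, 10218 mod 16 = 10, 10218 mod 17 = 1, 10218 mod 19 = 15.

x ≡ 10218 (mod 56848).


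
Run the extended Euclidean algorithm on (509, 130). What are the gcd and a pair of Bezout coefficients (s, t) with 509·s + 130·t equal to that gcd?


Euclidean algorithm on (509, 130) — divide until remainder is 0:
  509 = 3 · 130 + 119
  130 = 1 · 119 + 11
  119 = 10 · 11 + 9
  11 = 1 · 9 + 2
  9 = 4 · 2 + 1
  2 = 2 · 1 + 0
gcd(509, 130) = 1.
Track Bezout coefficients alongside the remainders: start with r₀ = 509 = a·1 + b·0 (s = 1, t = 0) and r₁ = 130 = a·0 + b·1 (s = 0, t = 1); each new remainder r_{k+1} = r_{k-1} − q_k·r_k inherits s_{k+1} = s_{k-1} − q_k·s_k, t_{k+1} = t_{k-1} − q_k·t_k, so r_k = a·s_k + b·t_k at every step:
  q = 3: r = 119, s = 1 − 3·0 = 1, t = 0 − 3·1 = -3  (check: 509·1 + 130·(-3) = 119)
  q = 1: r = 11, s = 0 − 1·1 = -1, t = 1 − 1·(-3) = 4  (check: 509·(-1) + 130·4 = 11)
  q = 10: r = 9, s = 1 − 10·(-1) = 11, t = -3 − 10·4 = -43  (check: 509·11 + 130·(-43) = 9)
  q = 1: r = 2, s = -1 − 1·11 = -12, t = 4 − 1·(-43) = 47  (check: 509·(-12) + 130·47 = 2)
  q = 4: r = 1, s = 11 − 4·(-12) = 59, t = -43 − 4·47 = -231  (check: 509·59 + 130·(-231) = 1)
The row with r = 1 (the gcd) gives the Bezout coefficients s = 59, t = -231.
Result: 509 · (59) + 130 · (-231) = 1.

gcd(509, 130) = 1; s = 59, t = -231 (check: 509·59 + 130·(-231) = 1).


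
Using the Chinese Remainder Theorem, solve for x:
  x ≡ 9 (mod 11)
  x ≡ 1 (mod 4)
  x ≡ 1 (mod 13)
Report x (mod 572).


Moduli 11, 4, 13 are pairwise coprime; by CRT there is a unique solution modulo M = 11 · 4 · 13 = 572.
Solve pairwise, accumulating the modulus:
  Start with x ≡ 9 (mod 11).
  Combine with x ≡ 1 (mod 4): since gcd(11, 4) = 1, we get a unique residue mod 44.
    Write x = 9 + 11·t and substitute into x ≡ 1 (mod 4): 11·t ≡ 1 − 9 = -8 (mod 4).
    Reduce coefficients mod 4: 3·t ≡ 0 (mod 4).
    The inverse of 3 mod 4 is 3 (since 3·3 = 9 = 2·4 + 1), so t ≡ 3·0 = 0 ≡ 0 (mod 4).
    Then x = 9 + 11·0 = 9, valid modulo lcm(11, 4) = 44: x ≡ 9 (mod 44).
  Combine with x ≡ 1 (mod 13): since gcd(44, 13) = 1, we get a unique residue mod 572.
    Write x = 9 + 44·t and substitute into x ≡ 1 (mod 13): 44·t ≡ 1 − 9 = -8 (mod 13).
    Reduce coefficients mod 13: 5·t ≡ 5 (mod 13).
    The inverse of 5 mod 13 is 8 (since 5·8 = 40 = 3·13 + 1), so t ≡ 8·5 = 40 ≡ 1 (mod 13).
    Then x = 9 + 44·1 = 53, valid modulo lcm(44, 13) = 572: x ≡ 53 (mod 572).
Verify: 53 mod 11 = 9 ✓, 53 mod 4 = 1 ✓, 53 mod 13 = 1 ✓.

x ≡ 53 (mod 572).


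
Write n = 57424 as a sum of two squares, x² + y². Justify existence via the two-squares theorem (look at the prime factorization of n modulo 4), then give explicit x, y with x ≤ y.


Step 1: Factor n = 57424 = 2^4 · 37 · 97.
Step 2: Check the mod-4 condition on each prime factor: 2 = 2 (special); 37 ≡ 1 (mod 4), exponent 1; 97 ≡ 1 (mod 4), exponent 1.
All primes ≡ 3 (mod 4) appear to even exponent (or don't appear), so by the two-squares theorem n IS expressible as a sum of two squares.
Step 3: Build a representation. Group n = k² · m with k = 4 and m = 37 · 97 = 3589 (a product of primes ≡ 1 (mod 4)); a representation of m scales to one of n via (k·x)² + (k·y)² = k²(x² + y²). Each prime p ≡ 1 (mod 4) is itself a sum of two squares; find a² by testing p − a² for a perfect square:
  37: 37 − 1² = 36 = 6² ⇒ 37 = 1² + 6².
  97: 97 − 1² = 96, 97 − 2² = 93, 97 − 3² = 88, 97 − 4² = 81 = 9² ⇒ 97 = 4² + 9².
  Combine using the Brahmagupta–Fibonacci identity (a² + b²)(c² + d²) = (ac − bd)² + (ad + bc)² = (ac + bd)² + (ad − bc)²:
  37 · 97 = 3589: from (1² + 6²)(4² + 9²), take (1·4 − 6·9, 1·9 + 6·4) = (4 − 54, 9 + 24) = (-50, 33); dropping signs (only squares matter) gives (50, 33); check 50² + 33² = 2500 + 1089 = 3589 ✓.
  Scale by k = 4: (4·50, 4·33) = (200, 132).
Step 4: Order so x ≤ y and verify: 132² + 200² = 17424 + 40000 = 57424 = n. ✓

n = 57424 = 132² + 200² (one valid representation with x ≤ y).


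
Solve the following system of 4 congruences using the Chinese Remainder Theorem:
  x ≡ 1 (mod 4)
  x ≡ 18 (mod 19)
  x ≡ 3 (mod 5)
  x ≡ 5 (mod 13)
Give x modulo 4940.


Product of moduli M = 4 · 19 · 5 · 13 = 4940.
Merge one congruence at a time:
  Start: x ≡ 1 (mod 4).
  Combine with x ≡ 18 (mod 19); new modulus lcm = 76.
    Write x = 1 + 4·t and substitute into x ≡ 18 (mod 19): 4·t ≡ 18 − 1 = 17 (mod 19).
    The inverse of 4 mod 19 is 5 (since 4·5 = 20 = 1·19 + 1), so t ≡ 5·17 = 85 ≡ 9 (mod 19).
    Then x = 1 + 4·9 = 37, valid modulo lcm(4, 19) = 76: x ≡ 37 (mod 76).
  Combine with x ≡ 3 (mod 5); new modulus lcm = 380.
    Write x = 37 + 76·t and substitute into x ≡ 3 (mod 5): 76·t ≡ 3 − 37 = -34 (mod 5).
    Reduce coefficients mod 5: 1·t ≡ 1 (mod 5).
    So t ≡ 1 (mod 5).
    Then x = 37 + 76·1 = 113, valid modulo lcm(76, 5) = 380: x ≡ 113 (mod 380).
  Combine with x ≡ 5 (mod 13); new modulus lcm = 4940.
    Write x = 113 + 380·t and substitute into x ≡ 5 (mod 13): 380·t ≡ 5 − 113 = -108 (mod 13).
    Reduce coefficients mod 13: 3·t ≡ 9 (mod 13).
    The inverse of 3 mod 13 is 9 (since 3·9 = 27 = 2·13 + 1), so t ≡ 9·9 = 81 ≡ 3 (mod 13).
    Then x = 113 + 380·3 = 1253, valid modulo lcm(380, 13) = 4940: x ≡ 1253 (mod 4940).
Verify against each original: 1253 mod 4 = 1, 1253 mod 19 = 18, 1253 mod 5 = 3, 1253 mod 13 = 5.

x ≡ 1253 (mod 4940).


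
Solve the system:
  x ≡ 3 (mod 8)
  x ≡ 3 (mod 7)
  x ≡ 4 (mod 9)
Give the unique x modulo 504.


Moduli 8, 7, 9 are pairwise coprime; by CRT there is a unique solution modulo M = 8 · 7 · 9 = 504.
Solve pairwise, accumulating the modulus:
  Start with x ≡ 3 (mod 8).
  Combine with x ≡ 3 (mod 7): since gcd(8, 7) = 1, we get a unique residue mod 56.
    Write x = 3 + 8·t and substitute into x ≡ 3 (mod 7): 8·t ≡ 3 − 3 = 0 (mod 7).
    Reduce coefficients mod 7: 1·t ≡ 0 (mod 7).
    So t ≡ 0 (mod 7).
    Then x = 3 + 8·0 = 3, valid modulo lcm(8, 7) = 56: x ≡ 3 (mod 56).
  Combine with x ≡ 4 (mod 9): since gcd(56, 9) = 1, we get a unique residue mod 504.
    Write x = 3 + 56·t and substitute into x ≡ 4 (mod 9): 56·t ≡ 4 − 3 = 1 (mod 9).
    Reduce coefficients mod 9: 2·t ≡ 1 (mod 9).
    The inverse of 2 mod 9 is 5 (since 2·5 = 10 = 1·9 + 1), so t ≡ 5·1 = 5 ≡ 5 (mod 9).
    Then x = 3 + 56·5 = 283, valid modulo lcm(56, 9) = 504: x ≡ 283 (mod 504).
Verify: 283 mod 8 = 3 ✓, 283 mod 7 = 3 ✓, 283 mod 9 = 4 ✓.

x ≡ 283 (mod 504).


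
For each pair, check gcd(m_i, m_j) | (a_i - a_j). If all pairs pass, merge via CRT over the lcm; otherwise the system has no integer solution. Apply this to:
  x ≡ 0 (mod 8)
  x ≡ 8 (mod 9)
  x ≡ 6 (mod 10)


Moduli 8, 9, 10 are not pairwise coprime, so CRT works modulo lcm(m_i) when all pairwise compatibility conditions hold.
Pairwise compatibility: gcd(m_i, m_j) must divide a_i - a_j for every pair.
Merge one congruence at a time:
  Start: x ≡ 0 (mod 8).
  Combine with x ≡ 8 (mod 9): gcd(8, 9) = 1; 8 - 0 = 8, which IS divisible by 1, so compatible.
    Write x = 0 + 8·t and substitute into x ≡ 8 (mod 9): 8·t ≡ 8 − 0 = 8 (mod 9).
    The inverse of 8 mod 9 is 8 (since 8·8 = 64 = 7·9 + 1), so t ≡ 8·8 = 64 ≡ 1 (mod 9).
    Then x = 0 + 8·1 = 8, valid modulo lcm(8, 9) = 72: x ≡ 8 (mod 72).
  Combine with x ≡ 6 (mod 10): gcd(72, 10) = 2; 6 - 8 = -2, which IS divisible by 2, so compatible.
    Write x = 8 + 72·t and substitute into x ≡ 6 (mod 10): 72·t ≡ 6 − 8 = -2 (mod 10).
    Divide the congruence (and modulus) by g = 2: 36·t ≡ -1 (mod 5).
    Reduce coefficients mod 5: 1·t ≡ 4 (mod 5).
    So t ≡ 4 (mod 5).
    Then x = 8 + 72·4 = 296, valid modulo lcm(72, 10) = 360: x ≡ 296 (mod 360).
Verify: 296 mod 8 = 0, 296 mod 9 = 8, 296 mod 10 = 6.

x ≡ 296 (mod 360).


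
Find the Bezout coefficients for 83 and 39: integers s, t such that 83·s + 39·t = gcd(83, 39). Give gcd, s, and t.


Euclidean algorithm on (83, 39) — divide until remainder is 0:
  83 = 2 · 39 + 5
  39 = 7 · 5 + 4
  5 = 1 · 4 + 1
  4 = 4 · 1 + 0
gcd(83, 39) = 1.
Track Bezout coefficients alongside the remainders: start with r₀ = 83 = a·1 + b·0 (s = 1, t = 0) and r₁ = 39 = a·0 + b·1 (s = 0, t = 1); each new remainder r_{k+1} = r_{k-1} − q_k·r_k inherits s_{k+1} = s_{k-1} − q_k·s_k, t_{k+1} = t_{k-1} − q_k·t_k, so r_k = a·s_k + b·t_k at every step:
  q = 2: r = 5, s = 1 − 2·0 = 1, t = 0 − 2·1 = -2  (check: 83·1 + 39·(-2) = 5)
  q = 7: r = 4, s = 0 − 7·1 = -7, t = 1 − 7·(-2) = 15  (check: 83·(-7) + 39·15 = 4)
  q = 1: r = 1, s = 1 − 1·(-7) = 8, t = -2 − 1·15 = -17  (check: 83·8 + 39·(-17) = 1)
The row with r = 1 (the gcd) gives the Bezout coefficients s = 8, t = -17.
Result: 83 · (8) + 39 · (-17) = 1.

gcd(83, 39) = 1; s = 8, t = -17 (check: 83·8 + 39·(-17) = 1).


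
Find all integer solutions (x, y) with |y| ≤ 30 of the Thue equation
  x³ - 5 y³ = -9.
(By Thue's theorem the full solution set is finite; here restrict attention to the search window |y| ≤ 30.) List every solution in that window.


The equation is x³ - 5y³ = -9. For fixed y, x³ = 5·y³ − 9, so a solution requires the RHS to be a perfect cube.
Strategy: iterate y from -30 to 30, compute RHS = 5·y³ − 9, and check whether it is a (positive or negative) perfect cube.
Check small values of y:
  y = 0: RHS = -9 is not a perfect cube.
  y = 1: RHS = -4 is not a perfect cube.
  y = -1: RHS = -14 is not a perfect cube.
  y = 2: RHS = 31 is not a perfect cube.
  y = -2: RHS = -49 is not a perfect cube.
  y = 3: RHS = 126 is not a perfect cube.
  y = -3: RHS = -144 is not a perfect cube.
Continuing the search up to |y| = 30 finds no solutions either.
No (x, y) in the scanned range satisfies the equation.

No integer solutions with |y| ≤ 30.


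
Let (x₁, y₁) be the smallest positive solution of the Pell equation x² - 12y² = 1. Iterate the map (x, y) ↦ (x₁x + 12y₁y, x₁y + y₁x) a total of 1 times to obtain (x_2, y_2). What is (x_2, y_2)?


Step 1: Find the fundamental solution (x₁, y₁) of x² - 12y² = 1.
  Expand √12 as a continued fraction. a₀ = ⌊√12⌋ = 3; iterate m_{k+1} = d_k·a_k − m_k, d_{k+1} = (12 − m_{k+1}²)/d_k, a_{k+1} = ⌊(a₀ + m_{k+1})/d_{k+1}⌋ (starting m₀ = 0, d₀ = 1), with convergents p_k = a_k·p_{k-1} + p_{k-2}, q_k = a_k·q_{k-1} + q_{k-2} (p₋₁ = 1, q₋₁ = 0):
  k = 0: a₀ = 3; p₀/q₀ = 3/1; p₀² − 12·q₀² = 9 − 12 = -3.
  k = 1: m = 3, d = 3, a = ⌊(3 + 3)/3⌋ = 2; p/q = (2·3 + 1)/(2·1 + 0) = 7/2; p² − 12·q² = 49 − 48 = 1.
  The first convergent with p² − 12·q² = 1 gives the fundamental solution (x₁, y₁) = (7, 2).
Step 2: Apply the recurrence (x_{n+1}, y_{n+1}) = (x₁x_n + 12y₁y_n, x₁y_n + y₁x_n) repeatedly.
  From (x_1, y_1) = (7, 2): x_2 = 7·7 + 12·2·2 = 97; y_2 = 7·2 + 2·7 = 28.
Step 3: Verify x_2² - 12·y_2² = 9409 - 9408 = 1 (should be 1). ✓

(x_1, y_1) = (7, 2); (x_2, y_2) = (97, 28).


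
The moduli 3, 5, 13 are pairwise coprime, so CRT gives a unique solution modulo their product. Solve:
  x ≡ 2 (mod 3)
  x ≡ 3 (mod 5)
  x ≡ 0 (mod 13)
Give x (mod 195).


Moduli 3, 5, 13 are pairwise coprime; by CRT there is a unique solution modulo M = 3 · 5 · 13 = 195.
Solve pairwise, accumulating the modulus:
  Start with x ≡ 2 (mod 3).
  Combine with x ≡ 3 (mod 5): since gcd(3, 5) = 1, we get a unique residue mod 15.
    Write x = 2 + 3·t and substitute into x ≡ 3 (mod 5): 3·t ≡ 3 − 2 = 1 (mod 5).
    The inverse of 3 mod 5 is 2 (since 3·2 = 6 = 1·5 + 1), so t ≡ 2·1 = 2 ≡ 2 (mod 5).
    Then x = 2 + 3·2 = 8, valid modulo lcm(3, 5) = 15: x ≡ 8 (mod 15).
  Combine with x ≡ 0 (mod 13): since gcd(15, 13) = 1, we get a unique residue mod 195.
    Write x = 8 + 15·t and substitute into x ≡ 0 (mod 13): 15·t ≡ 0 − 8 = -8 (mod 13).
    Reduce coefficients mod 13: 2·t ≡ 5 (mod 13).
    The inverse of 2 mod 13 is 7 (since 2·7 = 14 = 1·13 + 1), so t ≡ 7·5 = 35 ≡ 9 (mod 13).
    Then x = 8 + 15·9 = 143, valid modulo lcm(15, 13) = 195: x ≡ 143 (mod 195).
Verify: 143 mod 3 = 2 ✓, 143 mod 5 = 3 ✓, 143 mod 13 = 0 ✓.

x ≡ 143 (mod 195).


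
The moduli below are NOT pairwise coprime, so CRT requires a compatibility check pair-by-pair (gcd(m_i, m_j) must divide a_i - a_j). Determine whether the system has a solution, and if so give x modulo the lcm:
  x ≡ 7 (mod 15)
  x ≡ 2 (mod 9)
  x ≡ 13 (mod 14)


Moduli 15, 9, 14 are not pairwise coprime, so CRT works modulo lcm(m_i) when all pairwise compatibility conditions hold.
Pairwise compatibility: gcd(m_i, m_j) must divide a_i - a_j for every pair.
Merge one congruence at a time:
  Start: x ≡ 7 (mod 15).
  Combine with x ≡ 2 (mod 9): gcd(15, 9) = 3, and 2 - 7 = -5 is NOT divisible by 3.
    ⇒ system is inconsistent (no integer solution).

No solution (the system is inconsistent).


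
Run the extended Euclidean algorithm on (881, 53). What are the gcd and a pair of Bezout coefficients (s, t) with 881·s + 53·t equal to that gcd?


Euclidean algorithm on (881, 53) — divide until remainder is 0:
  881 = 16 · 53 + 33
  53 = 1 · 33 + 20
  33 = 1 · 20 + 13
  20 = 1 · 13 + 7
  13 = 1 · 7 + 6
  7 = 1 · 6 + 1
  6 = 6 · 1 + 0
gcd(881, 53) = 1.
Track Bezout coefficients alongside the remainders: start with r₀ = 881 = a·1 + b·0 (s = 1, t = 0) and r₁ = 53 = a·0 + b·1 (s = 0, t = 1); each new remainder r_{k+1} = r_{k-1} − q_k·r_k inherits s_{k+1} = s_{k-1} − q_k·s_k, t_{k+1} = t_{k-1} − q_k·t_k, so r_k = a·s_k + b·t_k at every step:
  q = 16: r = 33, s = 1 − 16·0 = 1, t = 0 − 16·1 = -16  (check: 881·1 + 53·(-16) = 33)
  q = 1: r = 20, s = 0 − 1·1 = -1, t = 1 − 1·(-16) = 17  (check: 881·(-1) + 53·17 = 20)
  q = 1: r = 13, s = 1 − 1·(-1) = 2, t = -16 − 1·17 = -33  (check: 881·2 + 53·(-33) = 13)
  q = 1: r = 7, s = -1 − 1·2 = -3, t = 17 − 1·(-33) = 50  (check: 881·(-3) + 53·50 = 7)
  q = 1: r = 6, s = 2 − 1·(-3) = 5, t = -33 − 1·50 = -83  (check: 881·5 + 53·(-83) = 6)
  q = 1: r = 1, s = -3 − 1·5 = -8, t = 50 − 1·(-83) = 133  (check: 881·(-8) + 53·133 = 1)
The row with r = 1 (the gcd) gives the Bezout coefficients s = -8, t = 133.
Result: 881 · (-8) + 53 · (133) = 1.

gcd(881, 53) = 1; s = -8, t = 133 (check: 881·(-8) + 53·133 = 1).


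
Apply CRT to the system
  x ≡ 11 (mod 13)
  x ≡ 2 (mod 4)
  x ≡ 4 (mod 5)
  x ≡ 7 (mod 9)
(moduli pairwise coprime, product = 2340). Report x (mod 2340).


Product of moduli M = 13 · 4 · 5 · 9 = 2340.
Merge one congruence at a time:
  Start: x ≡ 11 (mod 13).
  Combine with x ≡ 2 (mod 4); new modulus lcm = 52.
    Write x = 11 + 13·t and substitute into x ≡ 2 (mod 4): 13·t ≡ 2 − 11 = -9 (mod 4).
    Reduce coefficients mod 4: 1·t ≡ 3 (mod 4).
    So t ≡ 3 (mod 4).
    Then x = 11 + 13·3 = 50, valid modulo lcm(13, 4) = 52: x ≡ 50 (mod 52).
  Combine with x ≡ 4 (mod 5); new modulus lcm = 260.
    Write x = 50 + 52·t and substitute into x ≡ 4 (mod 5): 52·t ≡ 4 − 50 = -46 (mod 5).
    Reduce coefficients mod 5: 2·t ≡ 4 (mod 5).
    The inverse of 2 mod 5 is 3 (since 2·3 = 6 = 1·5 + 1), so t ≡ 3·4 = 12 ≡ 2 (mod 5).
    Then x = 50 + 52·2 = 154, valid modulo lcm(52, 5) = 260: x ≡ 154 (mod 260).
  Combine with x ≡ 7 (mod 9); new modulus lcm = 2340.
    Write x = 154 + 260·t and substitute into x ≡ 7 (mod 9): 260·t ≡ 7 − 154 = -147 (mod 9).
    Reduce coefficients mod 9: 8·t ≡ 6 (mod 9).
    The inverse of 8 mod 9 is 8 (since 8·8 = 64 = 7·9 + 1), so t ≡ 8·6 = 48 ≡ 3 (mod 9).
    Then x = 154 + 260·3 = 934, valid modulo lcm(260, 9) = 2340: x ≡ 934 (mod 2340).
Verify against each original: 934 mod 13 = 11, 934 mod 4 = 2, 934 mod 5 = 4, 934 mod 9 = 7.

x ≡ 934 (mod 2340).


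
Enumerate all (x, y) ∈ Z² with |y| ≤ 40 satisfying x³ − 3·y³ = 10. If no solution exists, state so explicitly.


The equation is x³ - 3y³ = 10. For fixed y, x³ = 3·y³ + 10, so a solution requires the RHS to be a perfect cube.
Strategy: iterate y from -40 to 40, compute RHS = 3·y³ + 10, and check whether it is a (positive or negative) perfect cube.
Check small values of y:
  y = 0: RHS = 10 is not a perfect cube.
  y = 1: RHS = 13 is not a perfect cube.
  y = -1: RHS = 7 is not a perfect cube.
  y = 2: RHS = 34 is not a perfect cube.
  y = -2: RHS = -14 is not a perfect cube.
  y = 3: RHS = 91 is not a perfect cube.
  y = -3: RHS = -71 is not a perfect cube.
Continuing, at y = 9: RHS = 2197 = (13)³ ⇒ x = 13 works.
Searching the remaining y in |y| ≤ 40 finds no further solutions.
Collected solutions: (13, 9).

Solutions (with |y| ≤ 40): (13, 9).


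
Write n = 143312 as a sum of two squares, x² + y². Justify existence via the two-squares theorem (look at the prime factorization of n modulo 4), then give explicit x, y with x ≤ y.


Step 1: Factor n = 143312 = 2^4 · 13^2 · 53.
Step 2: Check the mod-4 condition on each prime factor: 2 = 2 (special); 13 ≡ 1 (mod 4), exponent 2; 53 ≡ 1 (mod 4), exponent 1.
All primes ≡ 3 (mod 4) appear to even exponent (or don't appear), so by the two-squares theorem n IS expressible as a sum of two squares.
Step 3: Build a representation. Group n = k² · m with k = 4 and m = 13 · 13 · 53 = 8957 (a product of primes ≡ 1 (mod 4)); a representation of m scales to one of n via (k·x)² + (k·y)² = k²(x² + y²). Each prime p ≡ 1 (mod 4) is itself a sum of two squares; find a² by testing p − a² for a perfect square:
  13: 13 − 1² = 12, 13 − 2² = 9 = 3² ⇒ 13 = 2² + 3².
  53: 53 − 1² = 52, 53 − 2² = 49 = 7² ⇒ 53 = 2² + 7².
  Combine using the Brahmagupta–Fibonacci identity (a² + b²)(c² + d²) = (ac − bd)² + (ad + bc)² = (ac + bd)² + (ad − bc)²:
  13 · 13 = 169: from (2² + 3²)(2² + 3²), take (2·2 − 3·3, 2·3 + 3·2) = (4 − 9, 6 + 6) = (-5, 12); dropping signs (only squares matter) gives (5, 12); check 5² + 12² = 25 + 144 = 169 ✓.
  169 · 53 = 8957: from (5² + 12²)(2² + 7²), take (5·2 − 12·7, 5·7 + 12·2) = (10 − 84, 35 + 24) = (-74, 59); dropping signs (only squares matter) gives (74, 59); check 74² + 59² = 5476 + 3481 = 8957 ✓.
  Scale by k = 4: (4·74, 4·59) = (296, 236).
Step 4: Order so x ≤ y and verify: 236² + 296² = 55696 + 87616 = 143312 = n. ✓

n = 143312 = 236² + 296² (one valid representation with x ≤ y).


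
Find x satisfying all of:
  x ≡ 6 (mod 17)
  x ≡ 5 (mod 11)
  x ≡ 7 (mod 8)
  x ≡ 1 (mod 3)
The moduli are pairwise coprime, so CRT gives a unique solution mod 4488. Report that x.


Product of moduli M = 17 · 11 · 8 · 3 = 4488.
Merge one congruence at a time:
  Start: x ≡ 6 (mod 17).
  Combine with x ≡ 5 (mod 11); new modulus lcm = 187.
    Write x = 6 + 17·t and substitute into x ≡ 5 (mod 11): 17·t ≡ 5 − 6 = -1 (mod 11).
    Reduce coefficients mod 11: 6·t ≡ 10 (mod 11).
    The inverse of 6 mod 11 is 2 (since 6·2 = 12 = 1·11 + 1), so t ≡ 2·10 = 20 ≡ 9 (mod 11).
    Then x = 6 + 17·9 = 159, valid modulo lcm(17, 11) = 187: x ≡ 159 (mod 187).
  Combine with x ≡ 7 (mod 8); new modulus lcm = 1496.
    Write x = 159 + 187·t and substitute into x ≡ 7 (mod 8): 187·t ≡ 7 − 159 = -152 (mod 8).
    Reduce coefficients mod 8: 3·t ≡ 0 (mod 8).
    The inverse of 3 mod 8 is 3 (since 3·3 = 9 = 1·8 + 1), so t ≡ 3·0 = 0 ≡ 0 (mod 8).
    Then x = 159 + 187·0 = 159, valid modulo lcm(187, 8) = 1496: x ≡ 159 (mod 1496).
  Combine with x ≡ 1 (mod 3); new modulus lcm = 4488.
    Write x = 159 + 1496·t and substitute into x ≡ 1 (mod 3): 1496·t ≡ 1 − 159 = -158 (mod 3).
    Reduce coefficients mod 3: 2·t ≡ 1 (mod 3).
    The inverse of 2 mod 3 is 2 (since 2·2 = 4 = 1·3 + 1), so t ≡ 2·1 = 2 ≡ 2 (mod 3).
    Then x = 159 + 1496·2 = 3151, valid modulo lcm(1496, 3) = 4488: x ≡ 3151 (mod 4488).
Verify against each original: 3151 mod 17 = 6, 3151 mod 11 = 5, 3151 mod 8 = 7, 3151 mod 3 = 1.

x ≡ 3151 (mod 4488).


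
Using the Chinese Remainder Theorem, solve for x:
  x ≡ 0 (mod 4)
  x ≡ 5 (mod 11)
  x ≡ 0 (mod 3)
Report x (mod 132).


Moduli 4, 11, 3 are pairwise coprime; by CRT there is a unique solution modulo M = 4 · 11 · 3 = 132.
Solve pairwise, accumulating the modulus:
  Start with x ≡ 0 (mod 4).
  Combine with x ≡ 5 (mod 11): since gcd(4, 11) = 1, we get a unique residue mod 44.
    Write x = 0 + 4·t and substitute into x ≡ 5 (mod 11): 4·t ≡ 5 − 0 = 5 (mod 11).
    The inverse of 4 mod 11 is 3 (since 4·3 = 12 = 1·11 + 1), so t ≡ 3·5 = 15 ≡ 4 (mod 11).
    Then x = 0 + 4·4 = 16, valid modulo lcm(4, 11) = 44: x ≡ 16 (mod 44).
  Combine with x ≡ 0 (mod 3): since gcd(44, 3) = 1, we get a unique residue mod 132.
    Write x = 16 + 44·t and substitute into x ≡ 0 (mod 3): 44·t ≡ 0 − 16 = -16 (mod 3).
    Reduce coefficients mod 3: 2·t ≡ 2 (mod 3).
    The inverse of 2 mod 3 is 2 (since 2·2 = 4 = 1·3 + 1), so t ≡ 2·2 = 4 ≡ 1 (mod 3).
    Then x = 16 + 44·1 = 60, valid modulo lcm(44, 3) = 132: x ≡ 60 (mod 132).
Verify: 60 mod 4 = 0 ✓, 60 mod 11 = 5 ✓, 60 mod 3 = 0 ✓.

x ≡ 60 (mod 132).


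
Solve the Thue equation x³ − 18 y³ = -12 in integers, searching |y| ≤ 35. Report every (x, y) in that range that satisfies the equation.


The equation is x³ - 18y³ = -12. For fixed y, x³ = 18·y³ − 12, so a solution requires the RHS to be a perfect cube.
Strategy: iterate y from -35 to 35, compute RHS = 18·y³ − 12, and check whether it is a (positive or negative) perfect cube.
Check small values of y:
  y = 0: RHS = -12 is not a perfect cube.
  y = 1: RHS = 6 is not a perfect cube.
  y = -1: RHS = -30 is not a perfect cube.
  y = 2: RHS = 132 is not a perfect cube.
  y = -2: RHS = -156 is not a perfect cube.
  y = 3: RHS = 474 is not a perfect cube.
  y = -3: RHS = -498 is not a perfect cube.
Continuing the search up to |y| = 35 finds no solutions either.
No (x, y) in the scanned range satisfies the equation.

No integer solutions with |y| ≤ 35.


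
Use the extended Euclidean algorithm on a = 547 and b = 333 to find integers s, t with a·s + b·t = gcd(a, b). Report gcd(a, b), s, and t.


Euclidean algorithm on (547, 333) — divide until remainder is 0:
  547 = 1 · 333 + 214
  333 = 1 · 214 + 119
  214 = 1 · 119 + 95
  119 = 1 · 95 + 24
  95 = 3 · 24 + 23
  24 = 1 · 23 + 1
  23 = 23 · 1 + 0
gcd(547, 333) = 1.
Track Bezout coefficients alongside the remainders: start with r₀ = 547 = a·1 + b·0 (s = 1, t = 0) and r₁ = 333 = a·0 + b·1 (s = 0, t = 1); each new remainder r_{k+1} = r_{k-1} − q_k·r_k inherits s_{k+1} = s_{k-1} − q_k·s_k, t_{k+1} = t_{k-1} − q_k·t_k, so r_k = a·s_k + b·t_k at every step:
  q = 1: r = 214, s = 1 − 1·0 = 1, t = 0 − 1·1 = -1  (check: 547·1 + 333·(-1) = 214)
  q = 1: r = 119, s = 0 − 1·1 = -1, t = 1 − 1·(-1) = 2  (check: 547·(-1) + 333·2 = 119)
  q = 1: r = 95, s = 1 − 1·(-1) = 2, t = -1 − 1·2 = -3  (check: 547·2 + 333·(-3) = 95)
  q = 1: r = 24, s = -1 − 1·2 = -3, t = 2 − 1·(-3) = 5  (check: 547·(-3) + 333·5 = 24)
  q = 3: r = 23, s = 2 − 3·(-3) = 11, t = -3 − 3·5 = -18  (check: 547·11 + 333·(-18) = 23)
  q = 1: r = 1, s = -3 − 1·11 = -14, t = 5 − 1·(-18) = 23  (check: 547·(-14) + 333·23 = 1)
The row with r = 1 (the gcd) gives the Bezout coefficients s = -14, t = 23.
Result: 547 · (-14) + 333 · (23) = 1.

gcd(547, 333) = 1; s = -14, t = 23 (check: 547·(-14) + 333·23 = 1).


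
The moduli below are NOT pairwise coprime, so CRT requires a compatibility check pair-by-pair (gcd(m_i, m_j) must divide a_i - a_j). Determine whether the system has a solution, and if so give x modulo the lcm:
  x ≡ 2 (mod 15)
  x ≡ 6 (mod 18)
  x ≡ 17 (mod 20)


Moduli 15, 18, 20 are not pairwise coprime, so CRT works modulo lcm(m_i) when all pairwise compatibility conditions hold.
Pairwise compatibility: gcd(m_i, m_j) must divide a_i - a_j for every pair.
Merge one congruence at a time:
  Start: x ≡ 2 (mod 15).
  Combine with x ≡ 6 (mod 18): gcd(15, 18) = 3, and 6 - 2 = 4 is NOT divisible by 3.
    ⇒ system is inconsistent (no integer solution).

No solution (the system is inconsistent).


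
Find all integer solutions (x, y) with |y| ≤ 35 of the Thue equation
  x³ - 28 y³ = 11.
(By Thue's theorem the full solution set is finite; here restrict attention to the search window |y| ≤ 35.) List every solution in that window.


The equation is x³ - 28y³ = 11. For fixed y, x³ = 28·y³ + 11, so a solution requires the RHS to be a perfect cube.
Strategy: iterate y from -35 to 35, compute RHS = 28·y³ + 11, and check whether it is a (positive or negative) perfect cube.
Check small values of y:
  y = 0: RHS = 11 is not a perfect cube.
  y = 1: RHS = 39 is not a perfect cube.
  y = -1: RHS = -17 is not a perfect cube.
  y = 2: RHS = 235 is not a perfect cube.
  y = -2: RHS = -213 is not a perfect cube.
  y = 3: RHS = 767 is not a perfect cube.
  y = -3: RHS = -745 is not a perfect cube.
Continuing the search up to |y| = 35 finds no solutions either.
No (x, y) in the scanned range satisfies the equation.

No integer solutions with |y| ≤ 35.


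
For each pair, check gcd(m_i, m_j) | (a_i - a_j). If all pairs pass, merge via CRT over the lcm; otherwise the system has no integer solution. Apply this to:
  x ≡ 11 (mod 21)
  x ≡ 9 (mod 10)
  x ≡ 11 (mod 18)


Moduli 21, 10, 18 are not pairwise coprime, so CRT works modulo lcm(m_i) when all pairwise compatibility conditions hold.
Pairwise compatibility: gcd(m_i, m_j) must divide a_i - a_j for every pair.
Merge one congruence at a time:
  Start: x ≡ 11 (mod 21).
  Combine with x ≡ 9 (mod 10): gcd(21, 10) = 1; 9 - 11 = -2, which IS divisible by 1, so compatible.
    Write x = 11 + 21·t and substitute into x ≡ 9 (mod 10): 21·t ≡ 9 − 11 = -2 (mod 10).
    Reduce coefficients mod 10: 1·t ≡ 8 (mod 10).
    So t ≡ 8 (mod 10).
    Then x = 11 + 21·8 = 179, valid modulo lcm(21, 10) = 210: x ≡ 179 (mod 210).
  Combine with x ≡ 11 (mod 18): gcd(210, 18) = 6; 11 - 179 = -168, which IS divisible by 6, so compatible.
    Write x = 179 + 210·t and substitute into x ≡ 11 (mod 18): 210·t ≡ 11 − 179 = -168 (mod 18).
    Divide the congruence (and modulus) by g = 6: 35·t ≡ -28 (mod 3).
    Reduce coefficients mod 3: 2·t ≡ 2 (mod 3).
    The inverse of 2 mod 3 is 2 (since 2·2 = 4 = 1·3 + 1), so t ≡ 2·2 = 4 ≡ 1 (mod 3).
    Then x = 179 + 210·1 = 389, valid modulo lcm(210, 18) = 630: x ≡ 389 (mod 630).
Verify: 389 mod 21 = 11, 389 mod 10 = 9, 389 mod 18 = 11.

x ≡ 389 (mod 630).


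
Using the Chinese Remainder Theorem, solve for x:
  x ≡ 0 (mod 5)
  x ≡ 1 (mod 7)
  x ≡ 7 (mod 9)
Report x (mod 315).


Moduli 5, 7, 9 are pairwise coprime; by CRT there is a unique solution modulo M = 5 · 7 · 9 = 315.
Solve pairwise, accumulating the modulus:
  Start with x ≡ 0 (mod 5).
  Combine with x ≡ 1 (mod 7): since gcd(5, 7) = 1, we get a unique residue mod 35.
    Write x = 0 + 5·t and substitute into x ≡ 1 (mod 7): 5·t ≡ 1 − 0 = 1 (mod 7).
    The inverse of 5 mod 7 is 3 (since 5·3 = 15 = 2·7 + 1), so t ≡ 3·1 = 3 ≡ 3 (mod 7).
    Then x = 0 + 5·3 = 15, valid modulo lcm(5, 7) = 35: x ≡ 15 (mod 35).
  Combine with x ≡ 7 (mod 9): since gcd(35, 9) = 1, we get a unique residue mod 315.
    Write x = 15 + 35·t and substitute into x ≡ 7 (mod 9): 35·t ≡ 7 − 15 = -8 (mod 9).
    Reduce coefficients mod 9: 8·t ≡ 1 (mod 9).
    The inverse of 8 mod 9 is 8 (since 8·8 = 64 = 7·9 + 1), so t ≡ 8·1 = 8 ≡ 8 (mod 9).
    Then x = 15 + 35·8 = 295, valid modulo lcm(35, 9) = 315: x ≡ 295 (mod 315).
Verify: 295 mod 5 = 0 ✓, 295 mod 7 = 1 ✓, 295 mod 9 = 7 ✓.

x ≡ 295 (mod 315).


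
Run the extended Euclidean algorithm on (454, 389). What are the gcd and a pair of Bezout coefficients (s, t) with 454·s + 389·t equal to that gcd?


Euclidean algorithm on (454, 389) — divide until remainder is 0:
  454 = 1 · 389 + 65
  389 = 5 · 65 + 64
  65 = 1 · 64 + 1
  64 = 64 · 1 + 0
gcd(454, 389) = 1.
Track Bezout coefficients alongside the remainders: start with r₀ = 454 = a·1 + b·0 (s = 1, t = 0) and r₁ = 389 = a·0 + b·1 (s = 0, t = 1); each new remainder r_{k+1} = r_{k-1} − q_k·r_k inherits s_{k+1} = s_{k-1} − q_k·s_k, t_{k+1} = t_{k-1} − q_k·t_k, so r_k = a·s_k + b·t_k at every step:
  q = 1: r = 65, s = 1 − 1·0 = 1, t = 0 − 1·1 = -1  (check: 454·1 + 389·(-1) = 65)
  q = 5: r = 64, s = 0 − 5·1 = -5, t = 1 − 5·(-1) = 6  (check: 454·(-5) + 389·6 = 64)
  q = 1: r = 1, s = 1 − 1·(-5) = 6, t = -1 − 1·6 = -7  (check: 454·6 + 389·(-7) = 1)
The row with r = 1 (the gcd) gives the Bezout coefficients s = 6, t = -7.
Result: 454 · (6) + 389 · (-7) = 1.

gcd(454, 389) = 1; s = 6, t = -7 (check: 454·6 + 389·(-7) = 1).


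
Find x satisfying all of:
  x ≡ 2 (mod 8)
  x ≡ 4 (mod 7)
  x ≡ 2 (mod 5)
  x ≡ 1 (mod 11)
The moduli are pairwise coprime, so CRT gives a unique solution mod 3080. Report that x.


Product of moduli M = 8 · 7 · 5 · 11 = 3080.
Merge one congruence at a time:
  Start: x ≡ 2 (mod 8).
  Combine with x ≡ 4 (mod 7); new modulus lcm = 56.
    Write x = 2 + 8·t and substitute into x ≡ 4 (mod 7): 8·t ≡ 4 − 2 = 2 (mod 7).
    Reduce coefficients mod 7: 1·t ≡ 2 (mod 7).
    So t ≡ 2 (mod 7).
    Then x = 2 + 8·2 = 18, valid modulo lcm(8, 7) = 56: x ≡ 18 (mod 56).
  Combine with x ≡ 2 (mod 5); new modulus lcm = 280.
    Write x = 18 + 56·t and substitute into x ≡ 2 (mod 5): 56·t ≡ 2 − 18 = -16 (mod 5).
    Reduce coefficients mod 5: 1·t ≡ 4 (mod 5).
    So t ≡ 4 (mod 5).
    Then x = 18 + 56·4 = 242, valid modulo lcm(56, 5) = 280: x ≡ 242 (mod 280).
  Combine with x ≡ 1 (mod 11); new modulus lcm = 3080.
    Write x = 242 + 280·t and substitute into x ≡ 1 (mod 11): 280·t ≡ 1 − 242 = -241 (mod 11).
    Reduce coefficients mod 11: 5·t ≡ 1 (mod 11).
    The inverse of 5 mod 11 is 9 (since 5·9 = 45 = 4·11 + 1), so t ≡ 9·1 = 9 ≡ 9 (mod 11).
    Then x = 242 + 280·9 = 2762, valid modulo lcm(280, 11) = 3080: x ≡ 2762 (mod 3080).
Verify against each original: 2762 mod 8 = 2, 2762 mod 7 = 4, 2762 mod 5 = 2, 2762 mod 11 = 1.

x ≡ 2762 (mod 3080).


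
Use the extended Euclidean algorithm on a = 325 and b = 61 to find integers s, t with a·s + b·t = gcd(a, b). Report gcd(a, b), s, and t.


Euclidean algorithm on (325, 61) — divide until remainder is 0:
  325 = 5 · 61 + 20
  61 = 3 · 20 + 1
  20 = 20 · 1 + 0
gcd(325, 61) = 1.
Track Bezout coefficients alongside the remainders: start with r₀ = 325 = a·1 + b·0 (s = 1, t = 0) and r₁ = 61 = a·0 + b·1 (s = 0, t = 1); each new remainder r_{k+1} = r_{k-1} − q_k·r_k inherits s_{k+1} = s_{k-1} − q_k·s_k, t_{k+1} = t_{k-1} − q_k·t_k, so r_k = a·s_k + b·t_k at every step:
  q = 5: r = 20, s = 1 − 5·0 = 1, t = 0 − 5·1 = -5  (check: 325·1 + 61·(-5) = 20)
  q = 3: r = 1, s = 0 − 3·1 = -3, t = 1 − 3·(-5) = 16  (check: 325·(-3) + 61·16 = 1)
The row with r = 1 (the gcd) gives the Bezout coefficients s = -3, t = 16.
Result: 325 · (-3) + 61 · (16) = 1.

gcd(325, 61) = 1; s = -3, t = 16 (check: 325·(-3) + 61·16 = 1).


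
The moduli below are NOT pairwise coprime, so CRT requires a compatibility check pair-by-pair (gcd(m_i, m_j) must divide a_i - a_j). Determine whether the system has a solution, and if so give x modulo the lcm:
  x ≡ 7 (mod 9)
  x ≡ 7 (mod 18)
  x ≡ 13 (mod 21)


Moduli 9, 18, 21 are not pairwise coprime, so CRT works modulo lcm(m_i) when all pairwise compatibility conditions hold.
Pairwise compatibility: gcd(m_i, m_j) must divide a_i - a_j for every pair.
Merge one congruence at a time:
  Start: x ≡ 7 (mod 9).
  Combine with x ≡ 7 (mod 18): gcd(9, 18) = 9; 7 - 7 = 0, which IS divisible by 9, so compatible.
    Write x = 7 + 9·t and substitute into x ≡ 7 (mod 18): 9·t ≡ 7 − 7 = 0 (mod 18).
    Divide the congruence (and modulus) by g = 9: 1·t ≡ 0 (mod 2).
    So t ≡ 0 (mod 2).
    Then x = 7 + 9·0 = 7, valid modulo lcm(9, 18) = 18: x ≡ 7 (mod 18).
  Combine with x ≡ 13 (mod 21): gcd(18, 21) = 3; 13 - 7 = 6, which IS divisible by 3, so compatible.
    Write x = 7 + 18·t and substitute into x ≡ 13 (mod 21): 18·t ≡ 13 − 7 = 6 (mod 21).
    Divide the congruence (and modulus) by g = 3: 6·t ≡ 2 (mod 7).
    The inverse of 6 mod 7 is 6 (since 6·6 = 36 = 5·7 + 1), so t ≡ 6·2 = 12 ≡ 5 (mod 7).
    Then x = 7 + 18·5 = 97, valid modulo lcm(18, 21) = 126: x ≡ 97 (mod 126).
Verify: 97 mod 9 = 7, 97 mod 18 = 7, 97 mod 21 = 13.

x ≡ 97 (mod 126).


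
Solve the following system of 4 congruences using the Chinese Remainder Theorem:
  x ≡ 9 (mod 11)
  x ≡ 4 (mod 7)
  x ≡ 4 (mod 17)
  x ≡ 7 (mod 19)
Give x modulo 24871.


Product of moduli M = 11 · 7 · 17 · 19 = 24871.
Merge one congruence at a time:
  Start: x ≡ 9 (mod 11).
  Combine with x ≡ 4 (mod 7); new modulus lcm = 77.
    Write x = 9 + 11·t and substitute into x ≡ 4 (mod 7): 11·t ≡ 4 − 9 = -5 (mod 7).
    Reduce coefficients mod 7: 4·t ≡ 2 (mod 7).
    The inverse of 4 mod 7 is 2 (since 4·2 = 8 = 1·7 + 1), so t ≡ 2·2 = 4 ≡ 4 (mod 7).
    Then x = 9 + 11·4 = 53, valid modulo lcm(11, 7) = 77: x ≡ 53 (mod 77).
  Combine with x ≡ 4 (mod 17); new modulus lcm = 1309.
    Write x = 53 + 77·t and substitute into x ≡ 4 (mod 17): 77·t ≡ 4 − 53 = -49 (mod 17).
    Reduce coefficients mod 17: 9·t ≡ 2 (mod 17).
    The inverse of 9 mod 17 is 2 (since 9·2 = 18 = 1·17 + 1), so t ≡ 2·2 = 4 ≡ 4 (mod 17).
    Then x = 53 + 77·4 = 361, valid modulo lcm(77, 17) = 1309: x ≡ 361 (mod 1309).
  Combine with x ≡ 7 (mod 19); new modulus lcm = 24871.
    Write x = 361 + 1309·t and substitute into x ≡ 7 (mod 19): 1309·t ≡ 7 − 361 = -354 (mod 19).
    Reduce coefficients mod 19: 17·t ≡ 7 (mod 19).
    The inverse of 17 mod 19 is 9 (since 17·9 = 153 = 8·19 + 1), so t ≡ 9·7 = 63 ≡ 6 (mod 19).
    Then x = 361 + 1309·6 = 8215, valid modulo lcm(1309, 19) = 24871: x ≡ 8215 (mod 24871).
Verify against each original: 8215 mod 11 = 9, 8215 mod 7 = 4, 8215 mod 17 = 4, 8215 mod 19 = 7.

x ≡ 8215 (mod 24871).


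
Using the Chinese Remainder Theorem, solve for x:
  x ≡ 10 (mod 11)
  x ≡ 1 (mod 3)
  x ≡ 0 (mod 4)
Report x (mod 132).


Moduli 11, 3, 4 are pairwise coprime; by CRT there is a unique solution modulo M = 11 · 3 · 4 = 132.
Solve pairwise, accumulating the modulus:
  Start with x ≡ 10 (mod 11).
  Combine with x ≡ 1 (mod 3): since gcd(11, 3) = 1, we get a unique residue mod 33.
    Write x = 10 + 11·t and substitute into x ≡ 1 (mod 3): 11·t ≡ 1 − 10 = -9 (mod 3).
    Reduce coefficients mod 3: 2·t ≡ 0 (mod 3).
    The inverse of 2 mod 3 is 2 (since 2·2 = 4 = 1·3 + 1), so t ≡ 2·0 = 0 ≡ 0 (mod 3).
    Then x = 10 + 11·0 = 10, valid modulo lcm(11, 3) = 33: x ≡ 10 (mod 33).
  Combine with x ≡ 0 (mod 4): since gcd(33, 4) = 1, we get a unique residue mod 132.
    Write x = 10 + 33·t and substitute into x ≡ 0 (mod 4): 33·t ≡ 0 − 10 = -10 (mod 4).
    Reduce coefficients mod 4: 1·t ≡ 2 (mod 4).
    So t ≡ 2 (mod 4).
    Then x = 10 + 33·2 = 76, valid modulo lcm(33, 4) = 132: x ≡ 76 (mod 132).
Verify: 76 mod 11 = 10 ✓, 76 mod 3 = 1 ✓, 76 mod 4 = 0 ✓.

x ≡ 76 (mod 132).


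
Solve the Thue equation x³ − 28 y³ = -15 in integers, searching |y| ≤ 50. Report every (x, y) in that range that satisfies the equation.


The equation is x³ - 28y³ = -15. For fixed y, x³ = 28·y³ − 15, so a solution requires the RHS to be a perfect cube.
Strategy: iterate y from -50 to 50, compute RHS = 28·y³ − 15, and check whether it is a (positive or negative) perfect cube.
Check small values of y:
  y = 0: RHS = -15 is not a perfect cube.
  y = 1: RHS = 13 is not a perfect cube.
  y = -1: RHS = -43 is not a perfect cube.
  y = 2: RHS = 209 is not a perfect cube.
  y = -2: RHS = -239 is not a perfect cube.
  y = 3: RHS = 741 is not a perfect cube.
  y = -3: RHS = -771 is not a perfect cube.
Continuing the search up to |y| = 50 finds no solutions either.
No (x, y) in the scanned range satisfies the equation.

No integer solutions with |y| ≤ 50.


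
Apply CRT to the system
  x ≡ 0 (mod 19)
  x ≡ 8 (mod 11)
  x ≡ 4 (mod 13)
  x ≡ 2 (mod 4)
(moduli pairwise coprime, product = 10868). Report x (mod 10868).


Product of moduli M = 19 · 11 · 13 · 4 = 10868.
Merge one congruence at a time:
  Start: x ≡ 0 (mod 19).
  Combine with x ≡ 8 (mod 11); new modulus lcm = 209.
    Write x = 0 + 19·t and substitute into x ≡ 8 (mod 11): 19·t ≡ 8 − 0 = 8 (mod 11).
    Reduce coefficients mod 11: 8·t ≡ 8 (mod 11).
    The inverse of 8 mod 11 is 7 (since 8·7 = 56 = 5·11 + 1), so t ≡ 7·8 = 56 ≡ 1 (mod 11).
    Then x = 0 + 19·1 = 19, valid modulo lcm(19, 11) = 209: x ≡ 19 (mod 209).
  Combine with x ≡ 4 (mod 13); new modulus lcm = 2717.
    Write x = 19 + 209·t and substitute into x ≡ 4 (mod 13): 209·t ≡ 4 − 19 = -15 (mod 13).
    Reduce coefficients mod 13: 1·t ≡ 11 (mod 13).
    So t ≡ 11 (mod 13).
    Then x = 19 + 209·11 = 2318, valid modulo lcm(209, 13) = 2717: x ≡ 2318 (mod 2717).
  Combine with x ≡ 2 (mod 4); new modulus lcm = 10868.
    Write x = 2318 + 2717·t and substitute into x ≡ 2 (mod 4): 2717·t ≡ 2 − 2318 = -2316 (mod 4).
    Reduce coefficients mod 4: 1·t ≡ 0 (mod 4).
    So t ≡ 0 (mod 4).
    Then x = 2318 + 2717·0 = 2318, valid modulo lcm(2717, 4) = 10868: x ≡ 2318 (mod 10868).
Verify against each original: 2318 mod 19 = 0, 2318 mod 11 = 8, 2318 mod 13 = 4, 2318 mod 4 = 2.

x ≡ 2318 (mod 10868).
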